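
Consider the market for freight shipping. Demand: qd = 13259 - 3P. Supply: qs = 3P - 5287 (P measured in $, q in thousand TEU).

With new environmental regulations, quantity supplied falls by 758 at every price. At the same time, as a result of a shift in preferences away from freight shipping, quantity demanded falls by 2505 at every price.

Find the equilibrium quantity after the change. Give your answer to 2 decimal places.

Initially, 13259 - 3P = 3P - 5287, so 18546 = 6P and P = 3091, q = 3986.
The shock moves the curves to qd = 10754 - 3P and qs = 3P - 6045.
Clearing the new market: 10754 - 3P = 3P - 6045, so P = 16799/6 ≈ 2799.8333 and q = 2354.5.

2354.50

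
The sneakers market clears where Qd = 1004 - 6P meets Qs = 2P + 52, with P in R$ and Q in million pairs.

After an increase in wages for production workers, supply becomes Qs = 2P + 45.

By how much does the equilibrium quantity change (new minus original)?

Solve the original market: 1004 - 6P = 2P + 52, hence P = 119 and Q = 290.
The shock moves the curves to Qd = 1004 - 6P and Qs = 2P + 45.
Setting them equal: 1004 - 6P = 2P + 45 → 959 = 8P, so P = 119.875 and Q = 284.75.
ΔQ = 284.75 − 290 = -5.25.

-5.25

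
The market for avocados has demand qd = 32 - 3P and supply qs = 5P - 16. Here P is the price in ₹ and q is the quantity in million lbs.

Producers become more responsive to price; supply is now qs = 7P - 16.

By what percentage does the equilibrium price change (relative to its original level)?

-20

Original equilibrium: 32 - 3P = 5P - 16 gives 48 = 8P, so P = 6 and q = 14.
The new curves are qd = 32 - 3P (demand) and qs = 7P - 16 (supply).
Equate the new curves: 32 - 3P = 7P - 16, giving 48 = 10P, P = 4.8, q = 17.6.
%ΔP = (4.8 − 6) / 6 × 100 = -20%.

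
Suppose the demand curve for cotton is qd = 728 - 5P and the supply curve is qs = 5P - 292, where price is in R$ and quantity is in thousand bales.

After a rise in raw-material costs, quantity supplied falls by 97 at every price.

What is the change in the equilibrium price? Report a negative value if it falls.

Before the shock: 728 - 5P = 5P - 292 ⇒ 1020 = 10P ⇒ P = 102, q = 218.
The shock moves the curves to qd = 728 - 5P and qs = 5P - 389.
New equilibrium: 728 - 5P = 5P - 389 ⇒ 1117 = 10P ⇒ P = 111.7, q = 169.5.
ΔP = 111.7 − 102 = +9.7.

+9.7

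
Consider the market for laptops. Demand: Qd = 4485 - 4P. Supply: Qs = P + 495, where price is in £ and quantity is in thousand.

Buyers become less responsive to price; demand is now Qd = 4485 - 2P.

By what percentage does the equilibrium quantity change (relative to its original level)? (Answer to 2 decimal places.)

Solve the original market: 4485 - 4P = P + 495, hence P = 798 and Q = 1293.
With the change applied: demand Qd = 4485 - 2P, supply Qs = P + 495.
Clearing the new market: 4485 - 2P = P + 495, so P = 1330 and Q = 1825.
%ΔQ = (1825 − 1293) / 1293 × 100 = +41.14%.

+41.14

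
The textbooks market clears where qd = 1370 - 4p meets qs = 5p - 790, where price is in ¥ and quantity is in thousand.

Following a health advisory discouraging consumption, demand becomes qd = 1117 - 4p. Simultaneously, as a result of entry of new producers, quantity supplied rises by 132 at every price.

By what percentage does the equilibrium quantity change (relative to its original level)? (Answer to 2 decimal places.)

-19.97

Solve the original market: 1370 - 4p = 5p - 790, hence p = 240 and q = 410.
The shock moves the curves to qd = 1117 - 4p and qs = 5p - 658.
Setting them equal: 1117 - 4p = 5p - 658 → 1775 = 9p, so p = 1775/9 ≈ 197.2222 and q = 2953/9 ≈ 328.1111.
%Δq = (328.1111 − 410) / 410 × 100 = -19.97%.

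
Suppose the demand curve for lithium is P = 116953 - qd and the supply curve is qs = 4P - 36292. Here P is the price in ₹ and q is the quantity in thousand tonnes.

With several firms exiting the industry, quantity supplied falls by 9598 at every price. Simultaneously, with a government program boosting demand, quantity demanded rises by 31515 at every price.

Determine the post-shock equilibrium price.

Before the shock: 116953 - P = 4P - 36292 ⇒ 153245 = 5P ⇒ P = 30649, q = 86304.
The new curves are qd = 148468 - P (demand) and qs = 4P - 45890 (supply).
New equilibrium: 148468 - P = 4P - 45890 ⇒ 194358 = 5P ⇒ P = 38871.6, q = 109596.4.

38871.6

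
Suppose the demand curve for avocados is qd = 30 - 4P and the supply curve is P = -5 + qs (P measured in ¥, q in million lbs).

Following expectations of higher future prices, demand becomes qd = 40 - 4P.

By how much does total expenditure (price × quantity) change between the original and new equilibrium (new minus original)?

+34

Solve the original market: 30 - 4P = P + 5, hence P = 5 and q = 10.
After the shift, demand is qd = 40 - 4P and supply is qs = P + 5.
New equilibrium: 40 - 4P = P + 5 ⇒ 35 = 5P ⇒ P = 7, q = 12.
Expenditure moves from 5×10 = 50 to 7×12 = 84; change = +34.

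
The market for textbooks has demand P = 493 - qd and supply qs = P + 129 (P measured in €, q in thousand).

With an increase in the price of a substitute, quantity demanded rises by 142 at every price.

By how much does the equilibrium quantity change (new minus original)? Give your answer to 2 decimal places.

+71.00

Original equilibrium: 493 - P = P + 129 gives 364 = 2P, so P = 182 and q = 311.
With the change applied: demand qd = 635 - P, supply qs = P + 129.
New equilibrium: 635 - P = P + 129 ⇒ 506 = 2P ⇒ P = 253, q = 382.
Δq = 382 − 311 = +71.00.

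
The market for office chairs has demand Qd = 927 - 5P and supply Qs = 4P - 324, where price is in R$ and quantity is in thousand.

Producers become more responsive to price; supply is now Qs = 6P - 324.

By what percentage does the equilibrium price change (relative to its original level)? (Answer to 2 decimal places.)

Original equilibrium: 927 - 5P = 4P - 324 gives 1251 = 9P, so P = 139 and Q = 232.
With the change applied: demand Qd = 927 - 5P, supply Qs = 6P - 324.
New equilibrium: 927 - 5P = 6P - 324 ⇒ 1251 = 11P ⇒ P = 1251/11 ≈ 113.7273, Q = 3942/11 ≈ 358.3636.
%ΔP = (113.7273 − 139) / 139 × 100 = -18.18%.

-18.18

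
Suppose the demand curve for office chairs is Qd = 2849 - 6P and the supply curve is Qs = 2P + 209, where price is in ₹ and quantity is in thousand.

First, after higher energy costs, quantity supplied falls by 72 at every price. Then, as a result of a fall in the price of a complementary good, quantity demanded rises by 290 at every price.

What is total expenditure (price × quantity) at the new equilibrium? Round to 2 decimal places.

333034.38

Solve the original market: 2849 - 6P = 2P + 209, hence P = 330 and Q = 869.
The new curves are Qd = 3139 - 6P (demand) and Qs = 2P + 137 (supply).
New equilibrium: 3139 - 6P = 2P + 137 ⇒ 3002 = 8P ⇒ P = 375.25, Q = 887.5.
New expenditure = 375.25 × 887.5 = 333034.38.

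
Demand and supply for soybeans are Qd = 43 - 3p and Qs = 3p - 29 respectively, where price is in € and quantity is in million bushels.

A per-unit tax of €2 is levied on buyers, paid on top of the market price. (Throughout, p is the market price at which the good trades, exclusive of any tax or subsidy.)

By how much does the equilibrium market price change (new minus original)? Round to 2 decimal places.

Initially, 43 - 3p = 3p - 29, so 72 = 6p and p = 12, Q = 7.
Since buyers pay the price plus the tax, the effective demand curve becomes Qd = 37 - 3p.
Equate the new curves: 37 - 3p = 3p - 29, giving 66 = 6p, p = 11, Q = 4.
Δp = 11 − 12 = -1.00.

-1.00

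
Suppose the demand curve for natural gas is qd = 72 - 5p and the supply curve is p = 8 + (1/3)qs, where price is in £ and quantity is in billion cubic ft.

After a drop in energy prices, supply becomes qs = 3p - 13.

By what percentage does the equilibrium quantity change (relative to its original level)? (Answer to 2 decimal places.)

+57.29

Solve the original market: 72 - 5p = 3p - 24, hence p = 12 and q = 12.
The shock moves the curves to qd = 72 - 5p and qs = 3p - 13.
Clearing the new market: 72 - 5p = 3p - 13, so p = 10.625 and q = 18.875.
%Δq = (18.875 − 12) / 12 × 100 = +57.29%.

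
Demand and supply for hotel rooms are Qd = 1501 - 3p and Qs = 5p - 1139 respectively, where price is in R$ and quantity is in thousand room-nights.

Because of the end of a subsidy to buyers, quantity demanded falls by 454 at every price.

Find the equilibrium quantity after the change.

227.25

Initially, 1501 - 3p = 5p - 1139, so 2640 = 8p and p = 330, Q = 511.
The new curves are Qd = 1047 - 3p (demand) and Qs = 5p - 1139 (supply).
Equate the new curves: 1047 - 3p = 5p - 1139, giving 2186 = 8p, p = 273.25, Q = 227.25.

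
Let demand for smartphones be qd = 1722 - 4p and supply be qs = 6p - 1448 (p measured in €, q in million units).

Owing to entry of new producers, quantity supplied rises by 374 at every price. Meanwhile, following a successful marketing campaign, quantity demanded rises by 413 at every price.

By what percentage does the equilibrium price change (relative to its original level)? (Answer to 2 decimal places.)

Initially, 1722 - 4p = 6p - 1448, so 3170 = 10p and p = 317, q = 454.
The new curves are qd = 2135 - 4p (demand) and qs = 6p - 1074 (supply).
New equilibrium: 2135 - 4p = 6p - 1074 ⇒ 3209 = 10p ⇒ p = 320.9, q = 851.4.
%Δp = (320.9 − 317) / 317 × 100 = +1.23%.

+1.23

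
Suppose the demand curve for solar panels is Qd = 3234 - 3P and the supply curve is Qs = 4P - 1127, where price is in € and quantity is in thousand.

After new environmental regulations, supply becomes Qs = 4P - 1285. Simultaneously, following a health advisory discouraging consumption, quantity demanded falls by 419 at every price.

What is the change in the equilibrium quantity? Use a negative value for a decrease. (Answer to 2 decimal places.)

Before the shock: 3234 - 3P = 4P - 1127 ⇒ 4361 = 7P ⇒ P = 623, Q = 1365.
After the shift, demand is Qd = 2815 - 3P and supply is Qs = 4P - 1285.
Setting them equal: 2815 - 3P = 4P - 1285 → 4100 = 7P, so P = 4100/7 ≈ 585.7143 and Q = 7405/7 ≈ 1057.8571.
ΔQ = 1057.8571 − 1365 = -307.14.

-307.14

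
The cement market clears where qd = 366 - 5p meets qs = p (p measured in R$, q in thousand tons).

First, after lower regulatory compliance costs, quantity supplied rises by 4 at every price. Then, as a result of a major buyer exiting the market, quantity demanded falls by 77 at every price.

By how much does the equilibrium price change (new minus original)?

-13.5

Original equilibrium: 366 - 5p = p gives 366 = 6p, so p = 61 and q = 61.
The new curves are qd = 289 - 5p (demand) and qs = p + 4 (supply).
Setting them equal: 289 - 5p = p + 4 → 285 = 6p, so p = 47.5 and q = 51.5.
Δp = 47.5 − 61 = -13.5.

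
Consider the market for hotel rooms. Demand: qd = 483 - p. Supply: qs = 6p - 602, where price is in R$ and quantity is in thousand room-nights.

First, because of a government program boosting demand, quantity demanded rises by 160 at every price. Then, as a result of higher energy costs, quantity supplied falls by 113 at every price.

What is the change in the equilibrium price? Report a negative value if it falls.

Before the shock: 483 - p = 6p - 602 ⇒ 1085 = 7p ⇒ p = 155, q = 328.
The shock moves the curves to qd = 643 - p and qs = 6p - 715.
Clearing the new market: 643 - p = 6p - 715, so p = 194 and q = 449.
Δp = 194 − 155 = +39.

+39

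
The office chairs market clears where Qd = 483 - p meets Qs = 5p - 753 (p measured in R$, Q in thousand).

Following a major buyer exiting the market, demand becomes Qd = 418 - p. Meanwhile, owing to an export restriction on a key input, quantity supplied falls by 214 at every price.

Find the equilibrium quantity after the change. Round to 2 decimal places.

Solve the original market: 483 - p = 5p - 753, hence p = 206 and Q = 277.
The new curves are Qd = 418 - p (demand) and Qs = 5p - 967 (supply).
Clearing the new market: 418 - p = 5p - 967, so p = 1385/6 ≈ 230.8333 and Q = 1123/6 ≈ 187.1667.

187.17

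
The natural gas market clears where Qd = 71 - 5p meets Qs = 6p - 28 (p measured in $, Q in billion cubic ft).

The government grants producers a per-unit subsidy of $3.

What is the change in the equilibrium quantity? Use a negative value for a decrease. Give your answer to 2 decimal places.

Original equilibrium: 71 - 5p = 6p - 28 gives 99 = 11p, so p = 9 and Q = 26.
Since sellers receive the price plus the subsidy, the effective supply curve becomes Qs = 6p - 10.
Setting them equal: 71 - 5p = 6p - 10 → 81 = 11p, so p = 81/11 ≈ 7.3636 and Q = 376/11 ≈ 34.1818.
ΔQ = 34.1818 − 26 = +8.18.

+8.18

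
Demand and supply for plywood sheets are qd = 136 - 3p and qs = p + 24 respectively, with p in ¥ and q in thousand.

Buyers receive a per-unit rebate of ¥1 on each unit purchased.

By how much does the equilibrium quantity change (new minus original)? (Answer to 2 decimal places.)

Original equilibrium: 136 - 3p = p + 24 gives 112 = 4p, so p = 28 and q = 52.
Since buyers' out-of-pocket price is the market price minus the rebate, the effective demand curve becomes qd = 139 - 3p.
New equilibrium: 139 - 3p = p + 24 ⇒ 115 = 4p ⇒ p = 28.75, q = 52.75.
Δq = 52.75 − 52 = +0.75.

+0.75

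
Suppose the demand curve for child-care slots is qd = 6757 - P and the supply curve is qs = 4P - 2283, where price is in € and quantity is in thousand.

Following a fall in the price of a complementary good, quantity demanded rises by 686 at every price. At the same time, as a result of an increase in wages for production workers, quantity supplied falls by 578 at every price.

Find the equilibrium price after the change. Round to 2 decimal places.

Solve the original market: 6757 - P = 4P - 2283, hence P = 1808 and q = 4949.
With the change applied: demand qd = 7443 - P, supply qs = 4P - 2861.
New equilibrium: 7443 - P = 4P - 2861 ⇒ 10304 = 5P ⇒ P = 2060.8, q = 5382.2.

2060.80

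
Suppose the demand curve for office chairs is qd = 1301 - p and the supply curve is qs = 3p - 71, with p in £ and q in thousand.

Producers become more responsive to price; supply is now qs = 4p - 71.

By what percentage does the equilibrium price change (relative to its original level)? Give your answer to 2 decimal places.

Initially, 1301 - p = 3p - 71, so 1372 = 4p and p = 343, q = 958.
The new curves are qd = 1301 - p (demand) and qs = 4p - 71 (supply).
New equilibrium: 1301 - p = 4p - 71 ⇒ 1372 = 5p ⇒ p = 274.4, q = 1026.6.
%Δp = (274.4 − 343) / 343 × 100 = -20.00%.

-20.00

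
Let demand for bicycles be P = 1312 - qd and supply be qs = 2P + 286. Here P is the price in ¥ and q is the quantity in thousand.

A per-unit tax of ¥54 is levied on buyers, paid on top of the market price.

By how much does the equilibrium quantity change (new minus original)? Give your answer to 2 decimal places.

Solve the original market: 1312 - P = 2P + 286, hence P = 342 and q = 970.
Since buyers pay the price plus the tax, the effective demand curve becomes qd = 1258 - P.
New equilibrium: 1258 - P = 2P + 286 ⇒ 972 = 3P ⇒ P = 324, q = 934.
Δq = 934 − 970 = -36.00.

-36.00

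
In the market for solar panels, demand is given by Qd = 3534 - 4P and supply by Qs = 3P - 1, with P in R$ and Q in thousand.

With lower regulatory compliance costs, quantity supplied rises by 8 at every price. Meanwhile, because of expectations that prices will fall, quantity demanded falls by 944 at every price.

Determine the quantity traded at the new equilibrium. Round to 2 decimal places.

1114.00

Initially, 3534 - 4P = 3P - 1, so 3535 = 7P and P = 505, Q = 1514.
With the change applied: demand Qd = 2590 - 4P, supply Qs = 3P + 7.
Clearing the new market: 2590 - 4P = 3P + 7, so P = 369 and Q = 1114.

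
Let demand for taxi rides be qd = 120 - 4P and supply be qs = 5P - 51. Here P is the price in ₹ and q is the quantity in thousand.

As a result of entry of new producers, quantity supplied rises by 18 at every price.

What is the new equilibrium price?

Solve the original market: 120 - 4P = 5P - 51, hence P = 19 and q = 44.
The shock moves the curves to qd = 120 - 4P and qs = 5P - 33.
New equilibrium: 120 - 4P = 5P - 33 ⇒ 153 = 9P ⇒ P = 17, q = 52.

17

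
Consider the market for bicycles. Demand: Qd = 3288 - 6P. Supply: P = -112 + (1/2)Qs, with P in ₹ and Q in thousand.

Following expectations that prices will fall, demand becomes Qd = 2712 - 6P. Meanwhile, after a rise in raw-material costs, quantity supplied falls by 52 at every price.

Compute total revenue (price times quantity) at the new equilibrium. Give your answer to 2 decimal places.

256222.50

Initially, 3288 - 6P = 2P + 224, so 3064 = 8P and P = 383, Q = 990.
The new curves are Qd = 2712 - 6P (demand) and Qs = 2P + 172 (supply).
Equate the new curves: 2712 - 6P = 2P + 172, giving 2540 = 8P, P = 317.5, Q = 807.
New expenditure = 317.5 × 807 = 256222.50.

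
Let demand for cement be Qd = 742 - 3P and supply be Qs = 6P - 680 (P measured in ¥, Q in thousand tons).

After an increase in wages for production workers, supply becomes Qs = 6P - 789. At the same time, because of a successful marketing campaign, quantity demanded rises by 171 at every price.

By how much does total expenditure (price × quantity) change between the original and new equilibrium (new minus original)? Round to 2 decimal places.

Original equilibrium: 742 - 3P = 6P - 680 gives 1422 = 9P, so P = 158 and Q = 268.
With the change applied: demand Qd = 913 - 3P, supply Qs = 6P - 789.
Clearing the new market: 913 - 3P = 6P - 789, so P = 1702/9 ≈ 189.1111 and Q = 1037/3 ≈ 345.6667.
Expenditure moves from 158×268 = 42344 to 189.1111×345.6667 = 65369.4074; change = +23025.41.

+23025.41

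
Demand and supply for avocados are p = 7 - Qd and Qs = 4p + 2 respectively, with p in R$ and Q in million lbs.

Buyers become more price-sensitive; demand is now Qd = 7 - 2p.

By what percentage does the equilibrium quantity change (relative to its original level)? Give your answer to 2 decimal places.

-11.11

Original equilibrium: 7 - p = 4p + 2 gives 5 = 5p, so p = 1 and Q = 6.
The new curves are Qd = 7 - 2p (demand) and Qs = 4p + 2 (supply).
Clearing the new market: 7 - 2p = 4p + 2, so p = 5/6 ≈ 0.8333 and Q = 16/3 ≈ 5.3333.
%ΔQ = (5.3333 − 6) / 6 × 100 = -11.11%.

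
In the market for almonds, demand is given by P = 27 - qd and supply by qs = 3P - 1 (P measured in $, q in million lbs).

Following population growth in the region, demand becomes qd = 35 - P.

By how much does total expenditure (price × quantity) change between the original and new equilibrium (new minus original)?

Original equilibrium: 27 - P = 3P - 1 gives 28 = 4P, so P = 7 and q = 20.
After the shift, demand is qd = 35 - P and supply is qs = 3P - 1.
Setting them equal: 35 - P = 3P - 1 → 36 = 4P, so P = 9 and q = 26.
Expenditure moves from 7×20 = 140 to 9×26 = 234; change = +94.

+94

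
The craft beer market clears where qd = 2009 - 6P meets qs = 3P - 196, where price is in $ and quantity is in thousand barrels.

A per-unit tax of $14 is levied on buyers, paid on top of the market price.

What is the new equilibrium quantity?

511

Original equilibrium: 2009 - 6P = 3P - 196 gives 2205 = 9P, so P = 245 and q = 539.
Since buyers pay the price plus the tax, the effective demand curve becomes qd = 1925 - 6P.
Setting them equal: 1925 - 6P = 3P - 196 → 2121 = 9P, so P = 707/3 ≈ 235.6667 and q = 511.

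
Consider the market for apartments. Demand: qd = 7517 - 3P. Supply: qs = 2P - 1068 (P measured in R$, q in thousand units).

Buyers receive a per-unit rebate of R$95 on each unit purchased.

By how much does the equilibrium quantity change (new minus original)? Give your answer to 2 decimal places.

+114.00

Original equilibrium: 7517 - 3P = 2P - 1068 gives 8585 = 5P, so P = 1717 and q = 2366.
Since buyers' out-of-pocket price is the market price minus the rebate, the effective demand curve becomes qd = 7802 - 3P.
Equate the new curves: 7802 - 3P = 2P - 1068, giving 8870 = 5P, P = 1774, q = 2480.
Δq = 2480 − 2366 = +114.00.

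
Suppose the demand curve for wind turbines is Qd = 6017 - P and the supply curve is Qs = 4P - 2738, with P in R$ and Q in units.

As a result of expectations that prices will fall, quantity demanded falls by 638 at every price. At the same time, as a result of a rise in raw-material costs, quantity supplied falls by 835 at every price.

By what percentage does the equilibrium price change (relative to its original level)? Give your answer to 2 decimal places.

+2.25

Solve the original market: 6017 - P = 4P - 2738, hence P = 1751 and Q = 4266.
The new curves are Qd = 5379 - P (demand) and Qs = 4P - 3573 (supply).
New equilibrium: 5379 - P = 4P - 3573 ⇒ 8952 = 5P ⇒ P = 1790.4, Q = 3588.6.
%ΔP = (1790.4 − 1751) / 1751 × 100 = +2.25%.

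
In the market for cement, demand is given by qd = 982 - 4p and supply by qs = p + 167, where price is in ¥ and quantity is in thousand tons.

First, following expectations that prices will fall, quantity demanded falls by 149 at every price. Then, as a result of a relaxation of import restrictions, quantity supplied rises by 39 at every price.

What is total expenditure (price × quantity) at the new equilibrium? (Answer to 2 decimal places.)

41557.56

Before the shock: 982 - 4p = p + 167 ⇒ 815 = 5p ⇒ p = 163, q = 330.
With the change applied: demand qd = 833 - 4p, supply qs = p + 206.
New equilibrium: 833 - 4p = p + 206 ⇒ 627 = 5p ⇒ p = 125.4, q = 331.4.
New expenditure = 125.4 × 331.4 = 41557.56.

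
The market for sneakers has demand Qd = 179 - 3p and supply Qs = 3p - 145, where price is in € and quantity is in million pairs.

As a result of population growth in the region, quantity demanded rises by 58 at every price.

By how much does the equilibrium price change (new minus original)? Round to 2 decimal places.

Before the shock: 179 - 3p = 3p - 145 ⇒ 324 = 6p ⇒ p = 54, Q = 17.
The new curves are Qd = 237 - 3p (demand) and Qs = 3p - 145 (supply).
New equilibrium: 237 - 3p = 3p - 145 ⇒ 382 = 6p ⇒ p = 191/3 ≈ 63.6667, Q = 46.
Δp = 63.6667 − 54 = +9.67.

+9.67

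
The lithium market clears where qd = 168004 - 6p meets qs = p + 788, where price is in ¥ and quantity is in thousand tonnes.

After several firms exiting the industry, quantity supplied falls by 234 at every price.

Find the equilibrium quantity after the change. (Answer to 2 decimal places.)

24475.43

Original equilibrium: 168004 - 6p = p + 788 gives 167216 = 7p, so p = 23888 and q = 24676.
After the shift, demand is qd = 168004 - 6p and supply is qs = p + 554.
Clearing the new market: 168004 - 6p = p + 554, so p = 167450/7 ≈ 23921.4286 and q = 171328/7 ≈ 24475.4286.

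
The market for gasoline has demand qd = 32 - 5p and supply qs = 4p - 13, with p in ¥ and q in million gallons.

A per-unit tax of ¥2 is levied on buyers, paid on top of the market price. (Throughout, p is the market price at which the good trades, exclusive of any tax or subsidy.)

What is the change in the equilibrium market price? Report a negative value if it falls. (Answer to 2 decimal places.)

-1.11

Before the shock: 32 - 5p = 4p - 13 ⇒ 45 = 9p ⇒ p = 5, q = 7.
Since buyers pay the price plus the tax, the effective demand curve becomes qd = 22 - 5p.
Setting them equal: 22 - 5p = 4p - 13 → 35 = 9p, so p = 35/9 ≈ 3.8889 and q = 23/9 ≈ 2.5556.
Δp = 3.8889 − 5 = -1.11.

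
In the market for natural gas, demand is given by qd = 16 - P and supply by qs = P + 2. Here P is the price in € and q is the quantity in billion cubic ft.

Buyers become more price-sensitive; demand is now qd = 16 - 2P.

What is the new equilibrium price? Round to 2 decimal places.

Original equilibrium: 16 - P = P + 2 gives 14 = 2P, so P = 7 and q = 9.
The shock moves the curves to qd = 16 - 2P and qs = P + 2.
Equate the new curves: 16 - 2P = P + 2, giving 14 = 3P, P = 14/3 ≈ 4.6667, q = 20/3 ≈ 6.6667.

4.67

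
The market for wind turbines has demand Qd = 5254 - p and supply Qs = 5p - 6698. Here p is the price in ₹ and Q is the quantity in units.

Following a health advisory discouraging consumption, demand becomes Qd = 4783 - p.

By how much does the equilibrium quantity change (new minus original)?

Solve the original market: 5254 - p = 5p - 6698, hence p = 1992 and Q = 3262.
The new curves are Qd = 4783 - p (demand) and Qs = 5p - 6698 (supply).
Clearing the new market: 4783 - p = 5p - 6698, so p = 1913.5 and Q = 2869.5.
ΔQ = 2869.5 − 3262 = -392.5.

-392.5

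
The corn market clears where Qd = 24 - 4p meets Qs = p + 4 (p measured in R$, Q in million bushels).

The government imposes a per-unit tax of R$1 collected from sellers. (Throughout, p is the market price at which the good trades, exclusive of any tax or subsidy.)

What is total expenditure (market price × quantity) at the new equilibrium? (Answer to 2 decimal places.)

Solve the original market: 24 - 4p = p + 4, hence p = 4 and Q = 8.
Since sellers keep the price net of the tax, the effective supply curve becomes Qs = p + 3.
Setting them equal: 24 - 4p = p + 3 → 21 = 5p, so p = 4.2 and Q = 7.2.
New expenditure = 4.2 × 7.2 = 30.24.

30.24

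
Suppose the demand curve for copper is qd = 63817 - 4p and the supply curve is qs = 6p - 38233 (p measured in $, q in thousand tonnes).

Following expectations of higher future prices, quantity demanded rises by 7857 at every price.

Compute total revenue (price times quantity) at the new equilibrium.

304565485.84

Solve the original market: 63817 - 4p = 6p - 38233, hence p = 10205 and q = 22997.
With the change applied: demand qd = 71674 - 4p, supply qs = 6p - 38233.
New equilibrium: 71674 - 4p = 6p - 38233 ⇒ 109907 = 10p ⇒ p = 10990.7, q = 27711.2.
New expenditure = 10990.7 × 27711.2 = 304565485.84.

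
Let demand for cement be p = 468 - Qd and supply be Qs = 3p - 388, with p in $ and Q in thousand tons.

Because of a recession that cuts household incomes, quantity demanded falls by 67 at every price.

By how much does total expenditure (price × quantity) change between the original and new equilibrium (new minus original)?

-14166.3125

Solve the original market: 468 - p = 3p - 388, hence p = 214 and Q = 254.
The new curves are Qd = 401 - p (demand) and Qs = 3p - 388 (supply).
New equilibrium: 401 - p = 3p - 388 ⇒ 789 = 4p ⇒ p = 197.25, Q = 203.75.
Expenditure moves from 214×254 = 54356 to 197.25×203.75 = 40189.6875; change = -14166.3125.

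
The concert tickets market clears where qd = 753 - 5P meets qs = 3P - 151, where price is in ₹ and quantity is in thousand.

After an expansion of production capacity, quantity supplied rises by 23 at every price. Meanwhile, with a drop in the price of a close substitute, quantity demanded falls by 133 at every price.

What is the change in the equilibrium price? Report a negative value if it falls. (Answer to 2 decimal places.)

-19.50

Initially, 753 - 5P = 3P - 151, so 904 = 8P and P = 113, q = 188.
After the shift, demand is qd = 620 - 5P and supply is qs = 3P - 128.
Equate the new curves: 620 - 5P = 3P - 128, giving 748 = 8P, P = 93.5, q = 152.5.
ΔP = 93.5 − 113 = -19.50.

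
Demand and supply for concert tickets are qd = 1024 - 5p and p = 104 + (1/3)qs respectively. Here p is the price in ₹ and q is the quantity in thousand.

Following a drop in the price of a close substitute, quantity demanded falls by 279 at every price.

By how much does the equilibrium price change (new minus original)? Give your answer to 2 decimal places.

-34.88

Before the shock: 1024 - 5p = 3p - 312 ⇒ 1336 = 8p ⇒ p = 167, q = 189.
With the change applied: demand qd = 745 - 5p, supply qs = 3p - 312.
Equate the new curves: 745 - 5p = 3p - 312, giving 1057 = 8p, p = 132.125, q = 84.375.
Δp = 132.125 − 167 = -34.88.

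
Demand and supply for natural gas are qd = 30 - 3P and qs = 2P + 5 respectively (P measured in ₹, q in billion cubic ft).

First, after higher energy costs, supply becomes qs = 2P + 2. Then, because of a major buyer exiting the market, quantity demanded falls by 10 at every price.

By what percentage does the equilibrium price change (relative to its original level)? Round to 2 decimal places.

Initially, 30 - 3P = 2P + 5, so 25 = 5P and P = 5, q = 15.
The shock moves the curves to qd = 20 - 3P and qs = 2P + 2.
Equate the new curves: 20 - 3P = 2P + 2, giving 18 = 5P, P = 3.6, q = 9.2.
%ΔP = (3.6 − 5) / 5 × 100 = -28.00%.

-28.00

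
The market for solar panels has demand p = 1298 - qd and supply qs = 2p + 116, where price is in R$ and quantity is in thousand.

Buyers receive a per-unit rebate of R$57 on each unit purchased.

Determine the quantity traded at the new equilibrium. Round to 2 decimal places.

Original equilibrium: 1298 - p = 2p + 116 gives 1182 = 3p, so p = 394 and q = 904.
Since buyers' out-of-pocket price is the market price minus the rebate, the effective demand curve becomes qd = 1355 - p.
Equate the new curves: 1355 - p = 2p + 116, giving 1239 = 3p, p = 413, q = 942.

942.00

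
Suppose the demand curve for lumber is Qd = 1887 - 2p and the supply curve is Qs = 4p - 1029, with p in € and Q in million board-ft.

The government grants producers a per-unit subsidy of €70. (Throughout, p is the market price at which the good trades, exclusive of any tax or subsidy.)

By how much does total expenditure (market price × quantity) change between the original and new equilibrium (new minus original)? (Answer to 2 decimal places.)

-1695.56

Before the shock: 1887 - 2p = 4p - 1029 ⇒ 2916 = 6p ⇒ p = 486, Q = 915.
Since sellers receive the price plus the subsidy, the effective supply curve becomes Qs = 4p - 749.
Setting them equal: 1887 - 2p = 4p - 749 → 2636 = 6p, so p = 1318/3 ≈ 439.3333 and Q = 3025/3 ≈ 1008.3333.
Expenditure moves from 486×915 = 444690 to 439.3333×1008.3333 = 442994.4444; change = -1695.56.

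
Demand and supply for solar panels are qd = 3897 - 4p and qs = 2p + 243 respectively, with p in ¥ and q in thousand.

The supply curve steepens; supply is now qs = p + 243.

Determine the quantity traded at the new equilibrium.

Before the shock: 3897 - 4p = 2p + 243 ⇒ 3654 = 6p ⇒ p = 609, q = 1461.
The shock moves the curves to qd = 3897 - 4p and qs = p + 243.
New equilibrium: 3897 - 4p = p + 243 ⇒ 3654 = 5p ⇒ p = 730.8, q = 973.8.

973.8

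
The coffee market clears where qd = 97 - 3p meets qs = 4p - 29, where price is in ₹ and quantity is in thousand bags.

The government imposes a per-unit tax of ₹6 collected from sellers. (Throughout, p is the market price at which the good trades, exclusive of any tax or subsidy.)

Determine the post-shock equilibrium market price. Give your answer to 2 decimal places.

21.43

Original equilibrium: 97 - 3p = 4p - 29 gives 126 = 7p, so p = 18 and q = 43.
Since sellers keep the price net of the tax, the effective supply curve becomes qs = 4p - 53.
Equate the new curves: 97 - 3p = 4p - 53, giving 150 = 7p, p = 150/7 ≈ 21.4286, q = 229/7 ≈ 32.7143.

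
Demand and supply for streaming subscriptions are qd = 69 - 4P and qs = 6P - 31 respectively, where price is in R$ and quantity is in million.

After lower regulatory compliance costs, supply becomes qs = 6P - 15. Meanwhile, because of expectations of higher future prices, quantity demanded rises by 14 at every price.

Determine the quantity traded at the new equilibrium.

Solve the original market: 69 - 4P = 6P - 31, hence P = 10 and q = 29.
The shock moves the curves to qd = 83 - 4P and qs = 6P - 15.
New equilibrium: 83 - 4P = 6P - 15 ⇒ 98 = 10P ⇒ P = 9.8, q = 43.8.

43.8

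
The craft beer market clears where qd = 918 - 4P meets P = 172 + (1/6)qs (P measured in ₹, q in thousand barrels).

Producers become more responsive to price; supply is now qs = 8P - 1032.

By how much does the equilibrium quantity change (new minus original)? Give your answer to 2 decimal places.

Original equilibrium: 918 - 4P = 6P - 1032 gives 1950 = 10P, so P = 195 and q = 138.
With the change applied: demand qd = 918 - 4P, supply qs = 8P - 1032.
Equate the new curves: 918 - 4P = 8P - 1032, giving 1950 = 12P, P = 162.5, q = 268.
Δq = 268 − 138 = +130.00.

+130.00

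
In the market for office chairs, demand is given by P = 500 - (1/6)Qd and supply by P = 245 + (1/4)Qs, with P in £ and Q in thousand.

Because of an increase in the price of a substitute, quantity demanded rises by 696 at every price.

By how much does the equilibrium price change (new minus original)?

Solve the original market: 3000 - 6P = 4P - 980, hence P = 398 and Q = 612.
The shock moves the curves to Qd = 3696 - 6P and Qs = 4P - 980.
Clearing the new market: 3696 - 6P = 4P - 980, so P = 467.6 and Q = 890.4.
ΔP = 467.6 − 398 = +69.6.

+69.6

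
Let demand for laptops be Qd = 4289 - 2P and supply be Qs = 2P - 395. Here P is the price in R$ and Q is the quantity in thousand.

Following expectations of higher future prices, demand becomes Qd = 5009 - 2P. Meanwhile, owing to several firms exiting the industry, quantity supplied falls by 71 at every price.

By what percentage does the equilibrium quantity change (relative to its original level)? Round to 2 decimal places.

+16.67

Initially, 4289 - 2P = 2P - 395, so 4684 = 4P and P = 1171, Q = 1947.
With the change applied: demand Qd = 5009 - 2P, supply Qs = 2P - 466.
Equate the new curves: 5009 - 2P = 2P - 466, giving 5475 = 4P, P = 1368.75, Q = 2271.5.
%ΔQ = (2271.5 − 1947) / 1947 × 100 = +16.67%.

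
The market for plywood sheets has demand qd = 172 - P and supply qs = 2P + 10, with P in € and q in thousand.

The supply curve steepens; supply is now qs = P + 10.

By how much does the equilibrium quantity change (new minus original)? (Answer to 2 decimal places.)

-27.00

Before the shock: 172 - P = 2P + 10 ⇒ 162 = 3P ⇒ P = 54, q = 118.
The new curves are qd = 172 - P (demand) and qs = P + 10 (supply).
Setting them equal: 172 - P = P + 10 → 162 = 2P, so P = 81 and q = 91.
Δq = 91 − 118 = -27.00.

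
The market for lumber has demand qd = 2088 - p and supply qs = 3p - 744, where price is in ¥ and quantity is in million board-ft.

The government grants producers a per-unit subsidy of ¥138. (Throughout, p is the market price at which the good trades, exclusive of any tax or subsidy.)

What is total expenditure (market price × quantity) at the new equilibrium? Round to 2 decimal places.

896775.75

Initially, 2088 - p = 3p - 744, so 2832 = 4p and p = 708, q = 1380.
Since sellers receive the price plus the subsidy, the effective supply curve becomes qs = 3p - 330.
Setting them equal: 2088 - p = 3p - 330 → 2418 = 4p, so p = 604.5 and q = 1483.5.
New expenditure = 604.5 × 1483.5 = 896775.75.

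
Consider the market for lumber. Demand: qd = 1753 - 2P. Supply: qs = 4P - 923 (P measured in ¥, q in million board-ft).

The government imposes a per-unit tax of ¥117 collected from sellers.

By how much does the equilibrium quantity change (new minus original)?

Initially, 1753 - 2P = 4P - 923, so 2676 = 6P and P = 446, q = 861.
Since sellers keep the price net of the tax, the effective supply curve becomes qs = 4P - 1391.
New equilibrium: 1753 - 2P = 4P - 1391 ⇒ 3144 = 6P ⇒ P = 524, q = 705.
Δq = 705 − 861 = -156.

-156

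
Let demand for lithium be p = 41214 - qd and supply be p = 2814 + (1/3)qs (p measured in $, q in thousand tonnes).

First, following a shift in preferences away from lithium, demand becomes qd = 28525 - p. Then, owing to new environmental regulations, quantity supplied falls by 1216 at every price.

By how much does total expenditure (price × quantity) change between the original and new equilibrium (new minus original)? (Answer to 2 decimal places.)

Solve the original market: 41214 - p = 3p - 8442, hence p = 12414 and q = 28800.
The shock moves the curves to qd = 28525 - p and qs = 3p - 9658.
New equilibrium: 28525 - p = 3p - 9658 ⇒ 38183 = 4p ⇒ p = 9545.75, q = 18979.25.
Expenditure moves from 12414×28800 = 357523200 to 9545.75×18979.25 = 181171175.6875; change = -176352024.31.

-176352024.31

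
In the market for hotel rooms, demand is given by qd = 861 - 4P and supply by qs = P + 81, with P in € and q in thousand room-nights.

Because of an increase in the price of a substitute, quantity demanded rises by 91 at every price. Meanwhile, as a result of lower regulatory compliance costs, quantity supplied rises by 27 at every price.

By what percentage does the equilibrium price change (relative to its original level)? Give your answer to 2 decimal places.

+8.21

Solve the original market: 861 - 4P = P + 81, hence P = 156 and q = 237.
The new curves are qd = 952 - 4P (demand) and qs = P + 108 (supply).
Equate the new curves: 952 - 4P = P + 108, giving 844 = 5P, P = 168.8, q = 276.8.
%ΔP = (168.8 − 156) / 156 × 100 = +8.21%.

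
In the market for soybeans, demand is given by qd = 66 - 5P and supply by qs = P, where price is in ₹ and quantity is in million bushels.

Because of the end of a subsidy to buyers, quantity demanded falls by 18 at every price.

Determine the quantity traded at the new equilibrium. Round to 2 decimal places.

Solve the original market: 66 - 5P = P, hence P = 11 and q = 11.
With the change applied: demand qd = 48 - 5P, supply qs = P.
Clearing the new market: 48 - 5P = P, so P = 8 and q = 8.

8.00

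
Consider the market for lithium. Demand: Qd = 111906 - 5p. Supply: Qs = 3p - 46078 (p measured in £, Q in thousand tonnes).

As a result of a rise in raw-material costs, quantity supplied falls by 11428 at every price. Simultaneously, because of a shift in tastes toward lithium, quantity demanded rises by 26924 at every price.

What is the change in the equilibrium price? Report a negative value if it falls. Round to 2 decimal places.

+4794.00

Original equilibrium: 111906 - 5p = 3p - 46078 gives 157984 = 8p, so p = 19748 and Q = 13166.
After the shift, demand is Qd = 138830 - 5p and supply is Qs = 3p - 57506.
Setting them equal: 138830 - 5p = 3p - 57506 → 196336 = 8p, so p = 24542 and Q = 16120.
Δp = 24542 − 19748 = +4794.00.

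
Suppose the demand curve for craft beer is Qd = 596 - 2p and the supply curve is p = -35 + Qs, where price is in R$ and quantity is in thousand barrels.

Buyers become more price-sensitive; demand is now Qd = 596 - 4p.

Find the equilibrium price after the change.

112.2

Initially, 596 - 2p = p + 35, so 561 = 3p and p = 187, Q = 222.
The new curves are Qd = 596 - 4p (demand) and Qs = p + 35 (supply).
Clearing the new market: 596 - 4p = p + 35, so p = 112.2 and Q = 147.2.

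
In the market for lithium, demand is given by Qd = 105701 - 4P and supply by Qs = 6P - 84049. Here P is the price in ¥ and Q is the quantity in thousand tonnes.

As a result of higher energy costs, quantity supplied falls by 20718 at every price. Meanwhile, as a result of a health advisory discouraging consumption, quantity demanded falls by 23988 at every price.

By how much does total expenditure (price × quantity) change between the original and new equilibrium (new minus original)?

-432681567

Solve the original market: 105701 - 4P = 6P - 84049, hence P = 18975 and Q = 29801.
After the shift, demand is Qd = 81713 - 4P and supply is Qs = 6P - 104767.
Clearing the new market: 81713 - 4P = 6P - 104767, so P = 18648 and Q = 7121.
Expenditure moves from 18975×29801 = 565473975 to 18648×7121 = 132792408; change = -432681567.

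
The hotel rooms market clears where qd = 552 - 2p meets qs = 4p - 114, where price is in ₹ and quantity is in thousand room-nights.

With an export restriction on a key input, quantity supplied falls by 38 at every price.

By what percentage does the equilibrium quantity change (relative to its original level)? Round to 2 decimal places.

-3.84

Before the shock: 552 - 2p = 4p - 114 ⇒ 666 = 6p ⇒ p = 111, q = 330.
The new curves are qd = 552 - 2p (demand) and qs = 4p - 152 (supply).
Equate the new curves: 552 - 2p = 4p - 152, giving 704 = 6p, p = 352/3 ≈ 117.3333, q = 952/3 ≈ 317.3333.
%Δq = (317.3333 − 330) / 330 × 100 = -3.84%.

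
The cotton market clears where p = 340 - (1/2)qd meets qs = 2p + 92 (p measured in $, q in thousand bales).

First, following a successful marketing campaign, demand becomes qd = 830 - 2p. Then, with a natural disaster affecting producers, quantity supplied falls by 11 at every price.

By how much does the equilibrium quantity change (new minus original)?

Initially, 680 - 2p = 2p + 92, so 588 = 4p and p = 147, q = 386.
The shock moves the curves to qd = 830 - 2p and qs = 2p + 81.
Setting them equal: 830 - 2p = 2p + 81 → 749 = 4p, so p = 187.25 and q = 455.5.
Δq = 455.5 − 386 = +69.5.

+69.5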